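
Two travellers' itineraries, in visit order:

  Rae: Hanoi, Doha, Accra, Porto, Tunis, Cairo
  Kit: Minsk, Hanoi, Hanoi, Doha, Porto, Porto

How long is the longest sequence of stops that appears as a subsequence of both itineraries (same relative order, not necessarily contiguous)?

3

Match Hanoi at Rae[1]=Kit[3], then Doha at Rae[2]=Kit[4], then Porto at Rae[4]=Kit[6] — 3 stops in the same relative order in both. dp[6][6] = 3 confirms this is the maximum.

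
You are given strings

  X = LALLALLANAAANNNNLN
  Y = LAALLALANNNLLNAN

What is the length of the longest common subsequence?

Pick L [1,1], then A [2,3], then L [3,4], then L [4,5], then A [5,6], then L [7,7], then A [8,8], then N [9,9], then N [13,10], then N [14,11], then N [15,14], then N [18,16]; all 12 characters appear in both, in order. dp[18][16] = 12 confirms this is the maximum.

12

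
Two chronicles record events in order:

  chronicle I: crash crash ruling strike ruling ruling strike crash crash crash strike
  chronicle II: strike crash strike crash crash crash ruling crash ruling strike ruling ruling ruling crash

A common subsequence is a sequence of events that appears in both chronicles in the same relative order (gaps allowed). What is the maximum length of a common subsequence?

7

One common subsequence of length 7: crash [1,6]; then crash [2,8]; then ruling [3,9]; then strike [4,10]; then ruling [5,12]; then ruling [6,13]; then crash [10,14]. The LCS DP gives dp[11][14] = 7, so this is optimal.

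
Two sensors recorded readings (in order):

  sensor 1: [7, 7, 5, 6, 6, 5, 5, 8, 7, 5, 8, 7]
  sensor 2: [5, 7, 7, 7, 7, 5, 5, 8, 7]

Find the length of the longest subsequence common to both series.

6

Let dp[i][j] be the LCS length of the first i values of sensor 1 and the first j values of sensor 2. dp[i][j] = dp[i-1][j-1]+1 when the i-th and j-th values match, else max(dp[i-1][j], dp[i][j-1]).
    ·  5  7  7  7  7  5  5  8  7
 ·  0  0  0  0  0  0  0  0  0  0
 7  0  0  1  1  1  1  1  1  1  1
 7  0  0  1  2  2  2  2  2  2  2
 5  0  1  1  2  2  2  3  3  3  3
 6  0  1  1  2  2  2  3  3  3  3
 6  0  1  1  2  2  2  3  3  3  3
 5  0  1  1  2  2  2  3  4  4  4
 5  0  1  1  2  2  2  3  4  4  4
 8  0  1  1  2  2  2  3  4  5  5
 7  0  1  2  2  3  3  3  4  5  6
 5  0  1  2  2  3  3  4  4  5  6
 8  0  1  2  2  3  3  4  4  5  6
 7  0  1  2  3  3  4  4  4  5  6
dp[12][9] = 6. One LCS (by backtracking along matches): 7, 7, 5, 5, 8, 7.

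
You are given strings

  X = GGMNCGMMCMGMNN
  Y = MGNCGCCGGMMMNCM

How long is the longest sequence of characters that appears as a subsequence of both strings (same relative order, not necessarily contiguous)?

One common subsequence of length 8: G at X[1]=Y[2], then G at X[2]=Y[5], then C at X[5]=Y[7], then G at X[6]=Y[9], then M at X[7]=Y[11], then M at X[8]=Y[12], then C at X[9]=Y[14], then M at X[12]=Y[15]. The LCS DP gives dp[14][15] = 8, so this is optimal.

8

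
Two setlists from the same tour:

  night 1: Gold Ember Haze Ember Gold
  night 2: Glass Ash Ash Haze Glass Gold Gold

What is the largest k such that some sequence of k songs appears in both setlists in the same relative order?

2

Pick Gold at night 1[1]=night 2[6], then Gold at night 1[5]=night 2[7]; all 2 songs appear in both, in order. Since dp[5][7] = 2, nothing longer is possible.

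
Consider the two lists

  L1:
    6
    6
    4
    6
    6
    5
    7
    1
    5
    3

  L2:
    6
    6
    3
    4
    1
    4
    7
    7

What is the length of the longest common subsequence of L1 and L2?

Let dp[i][j] be the LCS length of the first i values of L1 and the first j values of L2. dp[i][j] = dp[i-1][j-1]+1 when the i-th and j-th values match, else max(dp[i-1][j], dp[i][j-1]).
    ·  6  6  3  4  1  4  7  7
 ·  0  0  0  0  0  0  0  0  0
 6  0  1  1  1  1  1  1  1  1
 6  0  1  2  2  2  2  2  2  2
 4  0  1  2  2  3  3  3  3  3
 6  0  1  2  2  3  3  3  3  3
 6  0  1  2  2  3  3  3  3  3
 5  0  1  2  2  3  3  3  3  3
 7  0  1  2  2  3  3  3  4  4
 1  0  1  2  2  3  4  4  4  4
 5  0  1  2  2  3  4  4  4  4
 3  0  1  2  3  3  4  4  4  4
dp[10][8] = 4. One LCS (by backtracking along matches): 6, 6, 4, 7.

4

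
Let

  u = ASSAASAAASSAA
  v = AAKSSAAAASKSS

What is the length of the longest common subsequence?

One common subsequence of length 9: A (u #1, v #2); then S (u #2, v #4); then S (u #3, v #5); then A (u #4, v #6); then A (u #5, v #7); then A (u #7, v #8); then A (u #8, v #9); then S (u #10, v #12); then S (u #11, v #13), and the DP table's final entry dp[13][13] is also 9, so no common subsequence is longer.

9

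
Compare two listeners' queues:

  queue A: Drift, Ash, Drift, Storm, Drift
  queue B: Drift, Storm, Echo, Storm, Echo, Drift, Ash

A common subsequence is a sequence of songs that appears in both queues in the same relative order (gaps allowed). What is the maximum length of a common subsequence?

One common subsequence of length 3: Drift [1,1], Storm [4,4], Drift [5,6]. Since dp[5][7] = 3, nothing longer is possible.

3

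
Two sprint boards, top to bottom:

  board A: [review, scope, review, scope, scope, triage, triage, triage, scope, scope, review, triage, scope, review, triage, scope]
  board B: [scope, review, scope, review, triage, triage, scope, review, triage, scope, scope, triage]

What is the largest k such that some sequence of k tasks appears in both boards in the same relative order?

Taking review (board A #1, board B #2), then scope (board A #2, board B #3), then review (board A #3, board B #4), then triage (board A #7, board B #5), then triage (board A #8, board B #6), then scope (board A #10, board B #7), then review (board A #11, board B #8), then triage (board A #12, board B #9), then scope (board A #13, board B #11), then triage (board A #15, board B #12) gives a common subsequence of length 10. Since dp[16][12] = 10, nothing longer is possible.

10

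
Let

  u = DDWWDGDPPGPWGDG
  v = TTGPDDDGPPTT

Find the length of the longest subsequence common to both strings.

6

Match D (u #1, v #5) → D (u #2, v #6) → D (u #5, v #7) → G (u #6, v #8) → P (u #8, v #9) → P (u #9, v #10) — 6 characters in the same relative order in both, and the DP table's final entry dp[15][12] is also 6, so no common subsequence is longer.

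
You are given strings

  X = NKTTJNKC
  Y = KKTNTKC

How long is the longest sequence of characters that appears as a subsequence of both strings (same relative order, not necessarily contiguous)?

5

Let dp[i][j] be the LCS length of the first i characters of X and the first j characters of Y. dp[i][j] = dp[i-1][j-1]+1 when the i-th and j-th characters match, else max(dp[i-1][j], dp[i][j-1]).
    ·  K  K  T  N  T  K  C
 ·  0  0  0  0  0  0  0  0
 N  0  0  0  0  1  1  1  1
 K  0  1  1  1  1  1  2  2
 T  0  1  1  2  2  2  2  2
 T  0  1  1  2  2  3  3  3
 J  0  1  1  2  2  3  3  3
 N  0  1  1  2  3  3  3  3
 K  0  1  2  2  3  3  4  4
 C  0  1  2  2  3  3  4  5
dp[8][7] = 5. One LCS (by backtracking along matches): KTTKC.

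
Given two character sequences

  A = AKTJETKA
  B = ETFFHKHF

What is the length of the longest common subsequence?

Taking E at A[5]=B[1], then T at A[6]=B[2], then K at A[7]=B[6] gives a common subsequence of length 3. Since dp[8][8] = 3, nothing longer is possible.

3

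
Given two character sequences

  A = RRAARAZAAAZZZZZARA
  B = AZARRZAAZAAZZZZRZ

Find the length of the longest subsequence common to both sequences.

12

One common subsequence of length 12: R [1,4], R [2,5], A [4,7], A [6,8], Z [7,9], A [9,10], A [10,11], Z [11,12], Z [12,13], Z [13,14], Z [14,15], Z [15,17]. Since dp[18][17] = 12, nothing longer is possible.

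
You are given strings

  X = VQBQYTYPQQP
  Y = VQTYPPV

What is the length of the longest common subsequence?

6

Let dp[i][j] be the LCS length of the first i characters of X and the first j characters of Y. dp[i][j] = dp[i-1][j-1]+1 when the i-th and j-th characters match, else max(dp[i-1][j], dp[i][j-1]).
    ·  V  Q  T  Y  P  P  V
 ·  0  0  0  0  0  0  0  0
 V  0  1  1  1  1  1  1  1
 Q  0  1  2  2  2  2  2  2
 B  0  1  2  2  2  2  2  2
 Q  0  1  2  2  2  2  2  2
 Y  0  1  2  2  3  3  3  3
 T  0  1  2  3  3  3  3  3
 Y  0  1  2  3  4  4  4  4
 P  0  1  2  3  4  5  5  5
 Q  0  1  2  3  4  5  5  5
 Q  0  1  2  3  4  5  5  5
 P  0  1  2  3  4  5  6  6
dp[11][7] = 6. One LCS (by backtracking along matches): VQTYPP.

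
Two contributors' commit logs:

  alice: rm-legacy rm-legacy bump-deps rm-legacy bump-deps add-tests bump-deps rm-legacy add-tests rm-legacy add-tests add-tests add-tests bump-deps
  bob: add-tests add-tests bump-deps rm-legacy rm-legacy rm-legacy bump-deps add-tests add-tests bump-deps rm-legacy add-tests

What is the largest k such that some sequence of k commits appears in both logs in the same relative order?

8

Pick rm-legacy at alice[1]=bob[4], then rm-legacy at alice[2]=bob[5], then rm-legacy at alice[4]=bob[6], then bump-deps at alice[5]=bob[7], then add-tests at alice[6]=bob[9], then bump-deps at alice[7]=bob[10], then rm-legacy at alice[10]=bob[11], then add-tests at alice[13]=bob[12]; all 8 commits appear in both, in order, and the DP table's final entry dp[14][12] is also 8, so no common subsequence is longer.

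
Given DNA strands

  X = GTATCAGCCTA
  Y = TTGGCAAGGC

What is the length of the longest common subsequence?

Pick T (X #2, Y #1) → T (X #4, Y #2) → C (X #5, Y #5) → A (X #6, Y #7) → G (X #7, Y #9) → C (X #9, Y #10); all 6 bases appear in both, in order. Since dp[11][10] = 6, nothing longer is possible.

6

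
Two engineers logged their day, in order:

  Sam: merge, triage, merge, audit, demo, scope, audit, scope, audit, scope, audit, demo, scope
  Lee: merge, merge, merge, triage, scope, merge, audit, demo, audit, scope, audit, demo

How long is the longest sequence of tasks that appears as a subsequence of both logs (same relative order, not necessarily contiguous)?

9

Pick merge [1,3], then triage [2,4], then merge [3,6], then audit [4,7], then demo [5,8], then audit [9,9], then scope [10,10], then audit [11,11], then demo [12,12]; all 9 tasks appear in both, in order. Since dp[13][12] = 9, nothing longer is possible.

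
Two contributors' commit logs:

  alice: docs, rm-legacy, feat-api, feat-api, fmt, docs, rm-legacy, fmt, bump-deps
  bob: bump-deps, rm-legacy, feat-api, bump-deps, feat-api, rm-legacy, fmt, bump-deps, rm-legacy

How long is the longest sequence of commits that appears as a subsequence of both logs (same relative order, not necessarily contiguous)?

Pick rm-legacy at alice[2]=bob[2]; then feat-api at alice[3]=bob[3]; then feat-api at alice[4]=bob[5]; then rm-legacy at alice[7]=bob[6]; then fmt at alice[8]=bob[7]; then bump-deps at alice[9]=bob[8]; all 6 commits appear in both, in order. The LCS DP gives dp[9][9] = 6, so this is optimal.

6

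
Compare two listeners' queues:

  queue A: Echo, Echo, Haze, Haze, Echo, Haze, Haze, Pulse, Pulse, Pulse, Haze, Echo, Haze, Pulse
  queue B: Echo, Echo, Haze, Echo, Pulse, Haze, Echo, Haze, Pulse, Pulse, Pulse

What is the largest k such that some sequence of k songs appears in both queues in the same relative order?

Taking Echo [1,1], Echo [2,2], Haze [3,3], Haze [4,6], Echo [5,7], Haze [7,8], Pulse [9,9], Pulse [10,10], Pulse [14,11] gives a common subsequence of length 9. The LCS DP gives dp[14][11] = 9, so this is optimal.

9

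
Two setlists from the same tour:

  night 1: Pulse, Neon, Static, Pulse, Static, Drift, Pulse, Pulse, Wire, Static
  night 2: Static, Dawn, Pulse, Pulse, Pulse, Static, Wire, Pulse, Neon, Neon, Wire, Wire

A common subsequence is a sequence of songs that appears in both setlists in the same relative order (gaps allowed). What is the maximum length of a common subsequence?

Pick Pulse [1,4]; then Pulse [4,5]; then Static [5,6]; then Pulse [7,8]; then Wire [9,12]; all 5 songs appear in both, in order. The LCS DP gives dp[10][12] = 5, so this is optimal.

5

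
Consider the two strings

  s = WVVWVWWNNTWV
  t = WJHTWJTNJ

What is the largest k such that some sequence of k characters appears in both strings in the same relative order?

One common subsequence of length 3: W at s[1]=t[1], W at s[4]=t[5], N at s[8]=t[8]. The LCS DP gives dp[12][9] = 3, so this is optimal.

3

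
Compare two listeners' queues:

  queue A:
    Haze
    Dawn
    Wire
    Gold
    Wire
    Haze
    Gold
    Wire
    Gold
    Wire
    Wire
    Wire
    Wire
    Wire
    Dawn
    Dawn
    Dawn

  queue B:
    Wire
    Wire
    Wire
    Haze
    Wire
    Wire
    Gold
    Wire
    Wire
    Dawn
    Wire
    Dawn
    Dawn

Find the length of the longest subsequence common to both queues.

Match Wire (queue A #3, queue B #2), Wire (queue A #5, queue B #3), Haze (queue A #6, queue B #4), Wire (queue A #8, queue B #6), Gold (queue A #9, queue B #7), Wire (queue A #10, queue B #8), Wire (queue A #11, queue B #9), Wire (queue A #14, queue B #11), Dawn (queue A #16, queue B #12), Dawn (queue A #17, queue B #13) — 10 songs in the same relative order in both, and the DP table's final entry dp[17][13] is also 10, so no common subsequence is longer.

10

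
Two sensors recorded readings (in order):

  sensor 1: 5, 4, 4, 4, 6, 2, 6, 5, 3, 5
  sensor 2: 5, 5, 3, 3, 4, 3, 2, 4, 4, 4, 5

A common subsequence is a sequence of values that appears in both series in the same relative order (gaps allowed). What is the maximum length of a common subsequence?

5

Match 5 at sensor 1[1]=sensor 2[2] → 4 at sensor 1[2]=sensor 2[8] → 4 at sensor 1[3]=sensor 2[9] → 4 at sensor 1[4]=sensor 2[10] → 5 at sensor 1[10]=sensor 2[11] — 5 values in the same relative order in both. Since dp[10][11] = 5, nothing longer is possible.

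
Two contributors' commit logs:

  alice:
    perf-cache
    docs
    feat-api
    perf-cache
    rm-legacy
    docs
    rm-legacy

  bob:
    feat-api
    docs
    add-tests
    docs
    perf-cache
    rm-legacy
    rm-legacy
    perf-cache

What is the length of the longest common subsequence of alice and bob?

Pick docs (alice #2, bob #4), then perf-cache (alice #4, bob #5), then rm-legacy (alice #5, bob #6), then rm-legacy (alice #7, bob #7); all 4 commits appear in both, in order. Since dp[7][8] = 4, nothing longer is possible.

4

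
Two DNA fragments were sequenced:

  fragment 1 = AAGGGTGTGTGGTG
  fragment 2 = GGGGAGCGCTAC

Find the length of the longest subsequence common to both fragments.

7

Taking G (fragment 1 #3, fragment 2 #1), then G (fragment 1 #4, fragment 2 #2), then G (fragment 1 #5, fragment 2 #3), then G (fragment 1 #7, fragment 2 #4), then G (fragment 1 #9, fragment 2 #6), then G (fragment 1 #11, fragment 2 #8), then T (fragment 1 #13, fragment 2 #10) gives a common subsequence of length 7. Since dp[14][12] = 7, nothing longer is possible.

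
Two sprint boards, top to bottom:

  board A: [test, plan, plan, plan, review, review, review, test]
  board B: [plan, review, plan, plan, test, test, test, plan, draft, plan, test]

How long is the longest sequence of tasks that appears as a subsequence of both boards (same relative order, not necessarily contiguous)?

4

Taking test [1,7]; then plan [2,8]; then plan [4,10]; then test [8,11] gives a common subsequence of length 4. Since dp[8][11] = 4, nothing longer is possible.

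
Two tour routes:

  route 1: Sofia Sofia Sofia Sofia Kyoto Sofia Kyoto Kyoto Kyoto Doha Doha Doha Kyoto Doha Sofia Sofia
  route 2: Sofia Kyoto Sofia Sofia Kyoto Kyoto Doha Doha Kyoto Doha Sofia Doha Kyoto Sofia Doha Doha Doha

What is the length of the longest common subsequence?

Match Sofia at route 1[1]=route 2[1]; then Sofia at route 1[4]=route 2[3]; then Sofia at route 1[6]=route 2[4]; then Kyoto at route 1[8]=route 2[5]; then Kyoto at route 1[9]=route 2[6]; then Doha at route 1[11]=route 2[7]; then Doha at route 1[12]=route 2[8]; then Kyoto at route 1[13]=route 2[9]; then Doha at route 1[14]=route 2[10]; then Sofia at route 1[15]=route 2[11]; then Sofia at route 1[16]=route 2[14] — 11 stops in the same relative order in both. The LCS DP gives dp[16][17] = 11, so this is optimal.

11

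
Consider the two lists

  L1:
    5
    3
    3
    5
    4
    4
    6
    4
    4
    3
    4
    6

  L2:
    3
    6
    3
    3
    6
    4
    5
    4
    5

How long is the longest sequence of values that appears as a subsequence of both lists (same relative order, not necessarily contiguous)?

5

Taking 3 at L1[2]=L2[3], then 3 at L1[3]=L2[4], then 6 at L1[7]=L2[5], then 4 at L1[8]=L2[6], then 4 at L1[9]=L2[8] gives a common subsequence of length 5. dp[12][9] = 5 confirms this is the maximum.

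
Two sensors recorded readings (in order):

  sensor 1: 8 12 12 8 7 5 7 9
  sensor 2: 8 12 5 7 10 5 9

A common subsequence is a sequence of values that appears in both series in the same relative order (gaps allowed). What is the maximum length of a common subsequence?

5

Let dp[i][j] be the LCS length of the first i values of sensor 1 and the first j values of sensor 2. dp[i][j] = dp[i-1][j-1]+1 when the i-th and j-th values match, else max(dp[i-1][j], dp[i][j-1]).
    ·  8 12  5  7 10  5  9
 ·  0  0  0  0  0  0  0  0
 8  0  1  1  1  1  1  1  1
12  0  1  2  2  2  2  2  2
12  0  1  2  2  2  2  2  2
 8  0  1  2  2  2  2  2  2
 7  0  1  2  2  3  3  3  3
 5  0  1  2  3  3  3  4  4
 7  0  1  2  3  4  4  4  4
 9  0  1  2  3  4  4  4  5
dp[8][7] = 5. One LCS (by backtracking along matches): 8, 12, 7, 5, 9.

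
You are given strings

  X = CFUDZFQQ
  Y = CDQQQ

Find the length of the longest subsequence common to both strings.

Let dp[i][j] be the LCS length of the first i characters of X and the first j characters of Y. dp[i][j] = dp[i-1][j-1]+1 when the i-th and j-th characters match, else max(dp[i-1][j], dp[i][j-1]).
    ·  C  D  Q  Q  Q
 ·  0  0  0  0  0  0
 C  0  1  1  1  1  1
 F  0  1  1  1  1  1
 U  0  1  1  1  1  1
 D  0  1  2  2  2  2
 Z  0  1  2  2  2  2
 F  0  1  2  2  2  2
 Q  0  1  2  3  3  3
 Q  0  1  2  3  4  4
dp[8][5] = 4. One LCS (by backtracking along matches): CDQQ.

4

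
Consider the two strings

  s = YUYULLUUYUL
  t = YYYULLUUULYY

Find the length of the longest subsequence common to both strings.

9

Taking Y (s #1, t #2) → Y (s #3, t #3) → U (s #4, t #4) → L (s #5, t #5) → L (s #6, t #6) → U (s #7, t #7) → U (s #8, t #8) → U (s #10, t #9) → L (s #11, t #10) gives a common subsequence of length 9. dp[11][12] = 9 confirms this is the maximum.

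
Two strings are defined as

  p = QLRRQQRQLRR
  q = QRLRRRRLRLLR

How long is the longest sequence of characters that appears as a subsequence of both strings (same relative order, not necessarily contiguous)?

8

Taking Q (p #1, q #1), L (p #2, q #3), R (p #3, q #5), R (p #4, q #6), R (p #7, q #7), L (p #9, q #8), R (p #10, q #9), R (p #11, q #12) gives a common subsequence of length 8. dp[11][12] = 8 confirms this is the maximum.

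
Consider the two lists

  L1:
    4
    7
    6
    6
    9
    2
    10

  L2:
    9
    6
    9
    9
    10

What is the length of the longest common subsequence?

3

Match 6 at L1[3]=L2[2], 9 at L1[5]=L2[4], 10 at L1[7]=L2[5] — 3 values in the same relative order in both. Since dp[7][5] = 3, nothing longer is possible.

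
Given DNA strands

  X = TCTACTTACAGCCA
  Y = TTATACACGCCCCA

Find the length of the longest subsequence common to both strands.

Pick T [1,1]; then T [3,2]; then A [4,3]; then T [7,4]; then A [8,5]; then C [9,6]; then A [10,7]; then G [11,9]; then C [12,12]; then C [13,13]; then A [14,14]; all 11 bases appear in both, in order. The LCS DP gives dp[14][14] = 11, so this is optimal.

11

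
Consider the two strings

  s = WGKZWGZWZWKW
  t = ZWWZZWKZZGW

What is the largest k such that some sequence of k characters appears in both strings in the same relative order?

7

One common subsequence of length 7: W at s[1]=t[2] → W at s[5]=t[3] → Z at s[7]=t[4] → Z at s[9]=t[5] → W at s[10]=t[6] → K at s[11]=t[7] → W at s[12]=t[11]. dp[12][11] = 7 confirms this is the maximum.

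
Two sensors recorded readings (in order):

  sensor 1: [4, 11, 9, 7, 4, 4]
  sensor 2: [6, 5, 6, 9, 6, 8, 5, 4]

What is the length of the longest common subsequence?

Let dp[i][j] be the LCS length of the first i values of sensor 1 and the first j values of sensor 2. dp[i][j] = dp[i-1][j-1]+1 when the i-th and j-th values match, else max(dp[i-1][j], dp[i][j-1]).
    ·  6  5  6  9  6  8  5  4
 ·  0  0  0  0  0  0  0  0  0
 4  0  0  0  0  0  0  0  0  1
11  0  0  0  0  0  0  0  0  1
 9  0  0  0  0  1  1  1  1  1
 7  0  0  0  0  1  1  1  1  1
 4  0  0  0  0  1  1  1  1  2
 4  0  0  0  0  1  1  1  1  2
dp[6][8] = 2. One LCS (by backtracking along matches): 9, 4.

2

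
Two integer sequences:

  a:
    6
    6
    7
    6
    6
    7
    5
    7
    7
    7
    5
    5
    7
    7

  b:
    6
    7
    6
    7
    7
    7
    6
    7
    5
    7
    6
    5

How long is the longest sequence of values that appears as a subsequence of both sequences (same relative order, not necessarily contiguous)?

9

One common subsequence of length 9: 6 [2,1] → 7 [3,2] → 6 [5,3] → 7 [6,4] → 7 [8,5] → 7 [9,6] → 7 [10,8] → 5 [11,9] → 5 [12,12]. dp[14][12] = 9 confirms this is the maximum.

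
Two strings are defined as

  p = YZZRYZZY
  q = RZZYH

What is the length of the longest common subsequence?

Pick R [4,1] → Z [6,2] → Z [7,3] → Y [8,4]; all 4 characters appear in both, in order. Since dp[8][5] = 4, nothing longer is possible.

4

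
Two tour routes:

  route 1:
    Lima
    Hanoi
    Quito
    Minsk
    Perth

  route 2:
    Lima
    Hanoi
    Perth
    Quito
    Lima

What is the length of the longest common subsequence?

3

One common subsequence of length 3: Lima (route 1 #1, route 2 #1); then Hanoi (route 1 #2, route 2 #2); then Quito (route 1 #3, route 2 #4). The LCS DP gives dp[5][5] = 3, so this is optimal.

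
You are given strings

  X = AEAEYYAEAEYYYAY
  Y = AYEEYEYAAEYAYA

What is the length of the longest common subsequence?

11

Pick A at X[1]=Y[1] → E at X[2]=Y[3] → E at X[4]=Y[4] → Y at X[5]=Y[5] → Y at X[6]=Y[7] → A at X[7]=Y[8] → A at X[9]=Y[9] → E at X[10]=Y[10] → Y at X[11]=Y[11] → Y at X[13]=Y[13] → A at X[14]=Y[14]; all 11 characters appear in both, in order. Since dp[15][14] = 11, nothing longer is possible.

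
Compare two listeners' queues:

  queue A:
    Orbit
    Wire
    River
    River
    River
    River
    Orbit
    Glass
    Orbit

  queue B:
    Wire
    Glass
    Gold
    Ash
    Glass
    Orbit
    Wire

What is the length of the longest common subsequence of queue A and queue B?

One common subsequence of length 3: Wire at queue A[2]=queue B[1] → Glass at queue A[8]=queue B[5] → Orbit at queue A[9]=queue B[6]. dp[9][7] = 3 confirms this is the maximum.

3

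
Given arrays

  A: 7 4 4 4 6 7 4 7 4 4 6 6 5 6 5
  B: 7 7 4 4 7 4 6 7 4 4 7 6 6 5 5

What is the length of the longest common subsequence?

Pick 7 at A[1]=B[2]; then 4 at A[2]=B[3]; then 4 at A[3]=B[4]; then 4 at A[4]=B[6]; then 6 at A[5]=B[7]; then 7 at A[6]=B[8]; then 4 at A[7]=B[10]; then 7 at A[8]=B[11]; then 6 at A[11]=B[12]; then 6 at A[12]=B[13]; then 5 at A[13]=B[14]; then 5 at A[15]=B[15]; all 12 values appear in both, in order. Since dp[15][15] = 12, nothing longer is possible.

12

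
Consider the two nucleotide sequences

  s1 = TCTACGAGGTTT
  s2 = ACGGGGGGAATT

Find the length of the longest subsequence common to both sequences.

Let dp[i][j] be the LCS length of the first i bases of s1 and the first j bases of s2. dp[i][j] = dp[i-1][j-1]+1 when the i-th and j-th bases match, else max(dp[i-1][j], dp[i][j-1]).
    ·  A  C  G  G  G  G  G  G  A  A  T  T
 ·  0  0  0  0  0  0  0  0  0  0  0  0  0
 T  0  0  0  0  0  0  0  0  0  0  0  1  1
 C  0  0  1  1  1  1  1  1  1  1  1  1  1
 T  0  0  1  1  1  1  1  1  1  1  1  2  2
 A  0  1  1  1  1  1  1  1  1  2  2  2  2
 C  0  1  2  2  2  2  2  2  2  2  2  2  2
 G  0  1  2  3  3  3  3  3  3  3  3  3  3
 A  0  1  2  3  3  3  3  3  3  4  4  4  4
 G  0  1  2  3  4  4  4  4  4  4  4  4  4
 G  0  1  2  3  4  5  5  5  5  5  5  5  5
 T  0  1  2  3  4  5  5  5  5  5  5  6  6
 T  0  1  2  3  4  5  5  5  5  5  5  6  7
 T  0  1  2  3  4  5  5  5  5  5  5  6  7
dp[12][12] = 7. One LCS (by backtracking along matches): ACGGGTT.

7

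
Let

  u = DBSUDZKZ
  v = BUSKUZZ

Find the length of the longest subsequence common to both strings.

Let dp[i][j] be the LCS length of the first i characters of u and the first j characters of v. dp[i][j] = dp[i-1][j-1]+1 when the i-th and j-th characters match, else max(dp[i-1][j], dp[i][j-1]).
    ·  B  U  S  K  U  Z  Z
 ·  0  0  0  0  0  0  0  0
 D  0  0  0  0  0  0  0  0
 B  0  1  1  1  1  1  1  1
 S  0  1  1  2  2  2  2  2
 U  0  1  2  2  2  3  3  3
 D  0  1  2  2  2  3  3  3
 Z  0  1  2  2  2  3  4  4
 K  0  1  2  2  3  3  4  4
 Z  0  1  2  2  3  3  4  5
dp[8][7] = 5. One LCS (by backtracking along matches): BSUZZ.

5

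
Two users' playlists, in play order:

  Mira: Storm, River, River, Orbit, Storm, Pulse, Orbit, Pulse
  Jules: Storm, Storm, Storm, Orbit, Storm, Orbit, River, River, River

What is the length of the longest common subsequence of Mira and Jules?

Match Storm at Mira[1]=Jules[3] → Orbit at Mira[4]=Jules[4] → Storm at Mira[5]=Jules[5] → Orbit at Mira[7]=Jules[6] — 4 songs in the same relative order in both. The LCS DP gives dp[8][9] = 4, so this is optimal.

4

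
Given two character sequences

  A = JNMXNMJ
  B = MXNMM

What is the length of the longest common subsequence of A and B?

4

Let dp[i][j] be the LCS length of the first i characters of A and the first j characters of B. dp[i][j] = dp[i-1][j-1]+1 when the i-th and j-th characters match, else max(dp[i-1][j], dp[i][j-1]).
    ·  M  X  N  M  M
 ·  0  0  0  0  0  0
 J  0  0  0  0  0  0
 N  0  0  0  1  1  1
 M  0  1  1  1  2  2
 X  0  1  2  2  2  2
 N  0  1  2  3  3  3
 M  0  1  2  3  4  4
 J  0  1  2  3  4  4
dp[7][5] = 4. One LCS (by backtracking along matches): MXNM.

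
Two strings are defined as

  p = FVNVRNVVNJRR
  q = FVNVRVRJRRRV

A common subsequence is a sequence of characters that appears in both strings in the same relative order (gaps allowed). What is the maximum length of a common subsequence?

Let dp[i][j] be the LCS length of the first i characters of p and the first j characters of q. dp[i][j] = dp[i-1][j-1]+1 when the i-th and j-th characters match, else max(dp[i-1][j], dp[i][j-1]).
    ·  F  V  N  V  R  V  R  J  R  R  R  V
 ·  0  0  0  0  0  0  0  0  0  0  0  0  0
 F  0  1  1  1  1  1  1  1  1  1  1  1  1
 V  0  1  2  2  2  2  2  2  2  2  2  2  2
 N  0  1  2  3  3  3  3  3  3  3  3  3  3
 V  0  1  2  3  4  4  4  4  4  4  4  4  4
 R  0  1  2  3  4  5  5  5  5  5  5  5  5
 N  0  1  2  3  4  5  5  5  5  5  5  5  5
 V  0  1  2  3  4  5  6  6  6  6  6  6  6
 V  0  1  2  3  4  5  6  6  6  6  6  6  7
 N  0  1  2  3  4  5  6  6  6  6  6  6  7
 J  0  1  2  3  4  5  6  6  7  7  7  7  7
 R  0  1  2  3  4  5  6  7  7  8  8  8  8
 R  0  1  2  3  4  5  6  7  7  8  9  9  9
dp[12][12] = 9. One LCS (by backtracking along matches): FVNVRVJRR.

9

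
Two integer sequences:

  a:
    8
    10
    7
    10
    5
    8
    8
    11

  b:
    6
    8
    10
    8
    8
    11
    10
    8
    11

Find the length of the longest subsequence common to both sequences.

5

Let dp[i][j] be the LCS length of the first i values of a and the first j values of b. dp[i][j] = dp[i-1][j-1]+1 when the i-th and j-th values match, else max(dp[i-1][j], dp[i][j-1]).
    ·  6  8 10  8  8 11 10  8 11
 ·  0  0  0  0  0  0  0  0  0  0
 8  0  0  1  1  1  1  1  1  1  1
10  0  0  1  2  2  2  2  2  2  2
 7  0  0  1  2  2  2  2  2  2  2
10  0  0  1  2  2  2  2  3  3  3
 5  0  0  1  2  2  2  2  3  3  3
 8  0  0  1  2  3  3  3  3  4  4
 8  0  0  1  2  3  4  4  4  4  4
11  0  0  1  2  3  4  5  5  5  5
dp[8][9] = 5. One LCS (by backtracking along matches): 8, 10, 10, 8, 11.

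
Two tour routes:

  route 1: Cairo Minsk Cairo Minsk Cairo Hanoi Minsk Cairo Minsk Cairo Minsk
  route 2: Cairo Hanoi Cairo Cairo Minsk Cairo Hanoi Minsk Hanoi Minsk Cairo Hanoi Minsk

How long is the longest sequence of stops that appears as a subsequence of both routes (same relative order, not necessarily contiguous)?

One common subsequence of length 9: Cairo (route 1 #1, route 2 #3), Cairo (route 1 #3, route 2 #4), Minsk (route 1 #4, route 2 #5), Cairo (route 1 #5, route 2 #6), Hanoi (route 1 #6, route 2 #7), Minsk (route 1 #7, route 2 #8), Minsk (route 1 #9, route 2 #10), Cairo (route 1 #10, route 2 #11), Minsk (route 1 #11, route 2 #13). Since dp[11][13] = 9, nothing longer is possible.

9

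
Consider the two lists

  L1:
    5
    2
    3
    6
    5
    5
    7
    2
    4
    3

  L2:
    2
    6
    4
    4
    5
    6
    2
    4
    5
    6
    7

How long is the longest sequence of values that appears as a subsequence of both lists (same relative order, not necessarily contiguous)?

Taking 2 (L1 #2, L2 #1) → 6 (L1 #4, L2 #2) → 5 (L1 #5, L2 #5) → 5 (L1 #6, L2 #9) → 7 (L1 #7, L2 #11) gives a common subsequence of length 5. The LCS DP gives dp[10][11] = 5, so this is optimal.

5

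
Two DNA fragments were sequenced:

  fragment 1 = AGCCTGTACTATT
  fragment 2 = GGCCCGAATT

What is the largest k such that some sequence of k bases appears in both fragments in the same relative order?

8

Match G (fragment 1 #2, fragment 2 #2) → C (fragment 1 #3, fragment 2 #4) → C (fragment 1 #4, fragment 2 #5) → G (fragment 1 #6, fragment 2 #6) → A (fragment 1 #8, fragment 2 #7) → A (fragment 1 #11, fragment 2 #8) → T (fragment 1 #12, fragment 2 #9) → T (fragment 1 #13, fragment 2 #10) — 8 bases in the same relative order in both, and the DP table's final entry dp[13][10] is also 8, so no common subsequence is longer.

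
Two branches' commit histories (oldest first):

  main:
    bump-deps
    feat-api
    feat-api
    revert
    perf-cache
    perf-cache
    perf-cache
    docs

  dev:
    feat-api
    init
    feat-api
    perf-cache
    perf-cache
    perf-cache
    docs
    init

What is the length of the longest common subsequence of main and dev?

One common subsequence of length 6: feat-api (main #2, dev #1); then feat-api (main #3, dev #3); then perf-cache (main #5, dev #4); then perf-cache (main #6, dev #5); then perf-cache (main #7, dev #6); then docs (main #8, dev #7). dp[8][8] = 6 confirms this is the maximum.

6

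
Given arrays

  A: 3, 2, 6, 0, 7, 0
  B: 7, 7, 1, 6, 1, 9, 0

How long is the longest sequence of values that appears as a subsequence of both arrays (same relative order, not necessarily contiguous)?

One common subsequence of length 2: 6 (A #3, B #4), 0 (A #6, B #7). dp[6][7] = 2 confirms this is the maximum.

2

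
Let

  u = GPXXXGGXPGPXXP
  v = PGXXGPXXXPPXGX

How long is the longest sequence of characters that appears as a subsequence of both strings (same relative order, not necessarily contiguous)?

9

One common subsequence of length 9: G [1,5], P [2,6], X [4,7], X [5,8], X [8,9], P [9,10], P [11,11], X [12,12], X [13,14]. Since dp[14][14] = 9, nothing longer is possible.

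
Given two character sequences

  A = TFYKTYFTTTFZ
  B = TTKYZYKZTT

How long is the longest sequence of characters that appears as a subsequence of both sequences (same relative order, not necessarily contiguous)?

5

Let dp[i][j] be the LCS length of the first i characters of A and the first j characters of B. dp[i][j] = dp[i-1][j-1]+1 when the i-th and j-th characters match, else max(dp[i-1][j], dp[i][j-1]).
    ·  T  T  K  Y  Z  Y  K  Z  T  T
 ·  0  0  0  0  0  0  0  0  0  0  0
 T  0  1  1  1  1  1  1  1  1  1  1
 F  0  1  1  1  1  1  1  1  1  1  1
 Y  0  1  1  1  2  2  2  2  2  2  2
 K  0  1  1  2  2  2  2  3  3  3  3
 T  0  1  2  2  2  2  2  3  3  4  4
 Y  0  1  2  2  3  3  3  3  3  4  4
 F  0  1  2  2  3  3  3  3  3  4  4
 T  0  1  2  2  3  3  3  3  3  4  5
 T  0  1  2  2  3  3  3  3  3  4  5
 T  0  1  2  2  3  3  3  3  3  4  5
 F  0  1  2  2  3  3  3  3  3  4  5
 Z  0  1  2  2  3  4  4  4  4  4  5
dp[12][10] = 5. One LCS (by backtracking along matches): TYKTT.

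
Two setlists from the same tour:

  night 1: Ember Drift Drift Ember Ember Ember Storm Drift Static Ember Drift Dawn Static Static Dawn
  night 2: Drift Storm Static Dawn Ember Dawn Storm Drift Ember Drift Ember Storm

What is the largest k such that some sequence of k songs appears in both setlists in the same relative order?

6

Pick Drift at night 1[2]=night 2[1], then Ember at night 1[4]=night 2[5], then Storm at night 1[7]=night 2[7], then Drift at night 1[8]=night 2[8], then Ember at night 1[10]=night 2[9], then Drift at night 1[11]=night 2[10]; all 6 songs appear in both, in order. dp[15][12] = 6 confirms this is the maximum.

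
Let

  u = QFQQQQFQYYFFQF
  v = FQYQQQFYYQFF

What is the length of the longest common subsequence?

Match F at u[2]=v[1], then Q at u[3]=v[2], then Q at u[4]=v[4], then Q at u[5]=v[5], then Q at u[6]=v[6], then F at u[7]=v[7], then Y at u[9]=v[8], then Y at u[10]=v[9], then F at u[12]=v[11], then F at u[14]=v[12] — 10 characters in the same relative order in both. The LCS DP gives dp[14][12] = 10, so this is optimal.

10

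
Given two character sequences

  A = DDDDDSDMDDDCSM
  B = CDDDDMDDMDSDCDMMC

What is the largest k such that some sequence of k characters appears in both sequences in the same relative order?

Taking D at A[1]=B[2]; then D at A[2]=B[3]; then D at A[3]=B[4]; then D at A[4]=B[5]; then D at A[5]=B[7]; then D at A[7]=B[8]; then M at A[8]=B[9]; then D at A[9]=B[10]; then D at A[10]=B[12]; then D at A[11]=B[14]; then C at A[12]=B[17] gives a common subsequence of length 11, and the DP table's final entry dp[14][17] is also 11, so no common subsequence is longer.

11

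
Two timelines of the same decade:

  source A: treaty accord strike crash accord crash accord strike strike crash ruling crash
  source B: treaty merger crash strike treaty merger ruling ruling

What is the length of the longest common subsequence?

4

Taking treaty (source A #1, source B #1) → crash (source A #6, source B #3) → strike (source A #8, source B #4) → ruling (source A #11, source B #8) gives a common subsequence of length 4. The LCS DP gives dp[12][8] = 4, so this is optimal.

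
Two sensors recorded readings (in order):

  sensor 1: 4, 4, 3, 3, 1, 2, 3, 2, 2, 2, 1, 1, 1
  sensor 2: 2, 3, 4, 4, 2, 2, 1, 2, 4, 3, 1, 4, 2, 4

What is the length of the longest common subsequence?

6

Taking 4 [1,3] → 4 [2,4] → 1 [5,7] → 2 [6,8] → 3 [7,10] → 2 [8,13] gives a common subsequence of length 6. dp[13][14] = 6 confirms this is the maximum.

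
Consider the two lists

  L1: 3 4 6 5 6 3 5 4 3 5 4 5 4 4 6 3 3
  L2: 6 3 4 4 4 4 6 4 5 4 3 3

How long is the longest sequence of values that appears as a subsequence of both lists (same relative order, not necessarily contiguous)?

Match 6 (L1 #5, L2 #1), then 3 (L1 #6, L2 #2), then 4 (L1 #8, L2 #3), then 4 (L1 #11, L2 #4), then 4 (L1 #13, L2 #5), then 4 (L1 #14, L2 #6), then 6 (L1 #15, L2 #7), then 3 (L1 #16, L2 #11), then 3 (L1 #17, L2 #12) — 9 values in the same relative order in both. Since dp[17][12] = 9, nothing longer is possible.

9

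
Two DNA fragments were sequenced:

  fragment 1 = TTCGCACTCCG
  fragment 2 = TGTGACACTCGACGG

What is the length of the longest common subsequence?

One common subsequence of length 10: T [1,1]; then T [2,3]; then G [4,4]; then C [5,6]; then A [6,7]; then C [7,8]; then T [8,9]; then C [9,10]; then C [10,13]; then G [11,15]. dp[11][15] = 10 confirms this is the maximum.

10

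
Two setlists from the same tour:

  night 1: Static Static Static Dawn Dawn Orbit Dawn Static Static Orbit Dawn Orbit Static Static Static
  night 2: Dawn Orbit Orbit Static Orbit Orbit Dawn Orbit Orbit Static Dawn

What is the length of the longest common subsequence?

Pick Dawn (night 1 #4, night 2 #1), Orbit (night 1 #6, night 2 #3), Static (night 1 #8, night 2 #4), Orbit (night 1 #10, night 2 #6), Dawn (night 1 #11, night 2 #7), Orbit (night 1 #12, night 2 #9), Static (night 1 #13, night 2 #10); all 7 songs appear in both, in order. dp[15][11] = 7 confirms this is the maximum.

7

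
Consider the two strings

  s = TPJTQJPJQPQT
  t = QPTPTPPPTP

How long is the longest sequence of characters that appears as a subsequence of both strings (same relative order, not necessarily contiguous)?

6

Match T at s[1]=t[3] → P at s[2]=t[4] → T at s[4]=t[5] → P at s[7]=t[7] → P at s[10]=t[8] → T at s[12]=t[9] — 6 characters in the same relative order in both. The LCS DP gives dp[12][10] = 6, so this is optimal.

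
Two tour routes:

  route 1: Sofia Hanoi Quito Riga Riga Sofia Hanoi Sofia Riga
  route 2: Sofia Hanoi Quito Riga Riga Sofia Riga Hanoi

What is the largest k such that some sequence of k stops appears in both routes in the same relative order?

7

Pick Sofia at route 1[1]=route 2[1], then Hanoi at route 1[2]=route 2[2], then Quito at route 1[3]=route 2[3], then Riga at route 1[4]=route 2[4], then Riga at route 1[5]=route 2[5], then Sofia at route 1[6]=route 2[6], then Hanoi at route 1[7]=route 2[8]; all 7 stops appear in both, in order. dp[9][8] = 7 confirms this is the maximum.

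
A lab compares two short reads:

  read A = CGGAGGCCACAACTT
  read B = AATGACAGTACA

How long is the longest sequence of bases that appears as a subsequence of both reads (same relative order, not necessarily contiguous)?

One common subsequence of length 7: A (read A #4, read B #2) → G (read A #6, read B #4) → A (read A #9, read B #5) → C (read A #10, read B #6) → A (read A #11, read B #7) → A (read A #12, read B #10) → C (read A #13, read B #11), and the DP table's final entry dp[15][12] is also 7, so no common subsequence is longer.

7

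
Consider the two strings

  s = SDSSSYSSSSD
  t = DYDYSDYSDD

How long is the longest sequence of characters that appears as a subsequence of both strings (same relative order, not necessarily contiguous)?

Let dp[i][j] be the LCS length of the first i characters of s and the first j characters of t. dp[i][j] = dp[i-1][j-1]+1 when the i-th and j-th characters match, else max(dp[i-1][j], dp[i][j-1]).
    ·  D  Y  D  Y  S  D  Y  S  D  D
 ·  0  0  0  0  0  0  0  0  0  0  0
 S  0  0  0  0  0  1  1  1  1  1  1
 D  0  1  1  1  1  1  2  2  2  2  2
 S  0  1  1  1  1  2  2  2  3  3  3
 S  0  1  1  1  1  2  2  2  3  3  3
 S  0  1  1  1  1  2  2  2  3  3  3
 Y  0  1  2  2  2  2  2  3  3  3  3
 S  0  1  2  2  2  3  3  3  4  4  4
 S  0  1  2  2  2  3  3  3  4  4  4
 S  0  1  2  2  2  3  3  3  4  4  4
 S  0  1  2  2  2  3  3  3  4  4  4
 D  0  1  2  3  3  3  4  4  4  5  5
dp[11][10] = 5. One LCS (by backtracking along matches): SDYSD.

5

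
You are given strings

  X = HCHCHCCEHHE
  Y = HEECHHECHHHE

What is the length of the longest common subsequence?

8

Let dp[i][j] be the LCS length of the first i characters of X and the first j characters of Y. dp[i][j] = dp[i-1][j-1]+1 when the i-th and j-th characters match, else max(dp[i-1][j], dp[i][j-1]).
    ·  H  E  E  C  H  H  E  C  H  H  H  E
 ·  0  0  0  0  0  0  0  0  0  0  0  0  0
 H  0  1  1  1  1  1  1  1  1  1  1  1  1
 C  0  1  1  1  2  2  2  2  2  2  2  2  2
 H  0  1  1  1  2  3  3  3  3  3  3  3  3
 C  0  1  1  1  2  3  3  3  4  4  4  4  4
 H  0  1  1  1  2  3  4  4  4  5  5  5  5
 C  0  1  1  1  2  3  4  4  5  5  5  5  5
 C  0  1  1  1  2  3  4  4  5  5  5  5  5
 E  0  1  2  2  2  3  4  5  5  5  5  5  6
 H  0  1  2  2  2  3  4  5  5  6  6  6  6
 H  0  1  2  2  2  3  4  5  5  6  7  7  7
 E  0  1  2  3  3  3  4  5  5  6  7  7  8
dp[11][12] = 8. One LCS (by backtracking along matches): HCHCHHHE.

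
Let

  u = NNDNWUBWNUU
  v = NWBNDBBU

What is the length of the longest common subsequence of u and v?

Match N at u[1]=v[1], then N at u[2]=v[4], then D at u[3]=v[5], then B at u[7]=v[7], then U at u[11]=v[8] — 5 characters in the same relative order in both, and the DP table's final entry dp[11][8] is also 5, so no common subsequence is longer.

5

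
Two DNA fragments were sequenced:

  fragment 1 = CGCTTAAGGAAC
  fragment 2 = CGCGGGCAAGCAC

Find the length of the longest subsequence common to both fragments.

8

Pick C (fragment 1 #1, fragment 2 #3) → G (fragment 1 #2, fragment 2 #6) → C (fragment 1 #3, fragment 2 #7) → A (fragment 1 #6, fragment 2 #8) → A (fragment 1 #7, fragment 2 #9) → G (fragment 1 #8, fragment 2 #10) → A (fragment 1 #11, fragment 2 #12) → C (fragment 1 #12, fragment 2 #13); all 8 bases appear in both, in order. dp[12][13] = 8 confirms this is the maximum.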